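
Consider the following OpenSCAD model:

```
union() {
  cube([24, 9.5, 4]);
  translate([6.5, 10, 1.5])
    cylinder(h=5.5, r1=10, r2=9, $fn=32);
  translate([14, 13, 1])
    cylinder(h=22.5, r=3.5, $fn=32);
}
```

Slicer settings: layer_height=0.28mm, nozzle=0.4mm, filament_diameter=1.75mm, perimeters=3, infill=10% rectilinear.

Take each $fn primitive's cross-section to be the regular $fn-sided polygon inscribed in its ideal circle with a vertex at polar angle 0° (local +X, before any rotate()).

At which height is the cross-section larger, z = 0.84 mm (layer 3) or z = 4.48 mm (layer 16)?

Layer 3 (z = 0.84): the cube (footprint 24×9.5) is included at this height (area 228.00 mm²); the cone at (6.5, 10) is absent (z outside [1.5, 7]); the cylinder at (14, 13) is absent (z outside [1, 23.5]); Taking the union: only the 24×9.5 cube is present, so the union is just that shape — area = 228.00 mm². So its area = 228.00 mm². Layer 16 (z = 4.48): the cube does not reach this height (z outside [0, 4]); the cone at (6.5, 10) contributes a regular 32-gon of circumradius 9.458 (interpolated between r1=10 and r2=9 at t=0.542) (area = (32/2)·9.458²·sin(360°/32) = 279.24 mm²); the cylinder at (14, 13): section is a regular 32-gon, circumradius r=3.5 (area = (32/2)·3.500²·sin(360°/32) = 38.24 mm²); Merging all regions: the regions partially overlap — summed areas 317.47 mm² minus the doubly-counted overlap 26.97 mm² gives 290.51 mm² — area = 290.51 mm². So its area = 290.51 mm². Layer 16 is larger (290.51 vs 228.00 mm²).

layer 16 (z = 4.48 mm)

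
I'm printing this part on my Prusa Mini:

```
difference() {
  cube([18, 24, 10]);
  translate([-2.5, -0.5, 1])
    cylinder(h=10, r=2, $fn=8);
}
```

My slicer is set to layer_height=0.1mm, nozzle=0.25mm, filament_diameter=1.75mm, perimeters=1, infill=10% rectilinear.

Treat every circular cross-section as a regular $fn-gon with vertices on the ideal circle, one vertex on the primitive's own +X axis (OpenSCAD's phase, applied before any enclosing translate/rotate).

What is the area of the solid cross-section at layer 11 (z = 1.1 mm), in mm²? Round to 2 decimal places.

432.00 mm²

At z = 1.1 mm: the 18×24 cube contributes its full rectangle (area 432.00 mm²); the r=2 cylinder at (-2.5, -0.5) contributes a regular 8-gon of circumradius 2 (area = (8/2)·2.000²·sin(360°/8) = 11.31 mm²); Taking the first minus the rest: starting from the 18×24 cube (432.00 mm²), the r=2 cylinder at (-2.5, -0.5) misses the remaining region (no effect) — area = 432.00 mm². Overall, the cross-section is a single solid region. Net area = 432.00 mm².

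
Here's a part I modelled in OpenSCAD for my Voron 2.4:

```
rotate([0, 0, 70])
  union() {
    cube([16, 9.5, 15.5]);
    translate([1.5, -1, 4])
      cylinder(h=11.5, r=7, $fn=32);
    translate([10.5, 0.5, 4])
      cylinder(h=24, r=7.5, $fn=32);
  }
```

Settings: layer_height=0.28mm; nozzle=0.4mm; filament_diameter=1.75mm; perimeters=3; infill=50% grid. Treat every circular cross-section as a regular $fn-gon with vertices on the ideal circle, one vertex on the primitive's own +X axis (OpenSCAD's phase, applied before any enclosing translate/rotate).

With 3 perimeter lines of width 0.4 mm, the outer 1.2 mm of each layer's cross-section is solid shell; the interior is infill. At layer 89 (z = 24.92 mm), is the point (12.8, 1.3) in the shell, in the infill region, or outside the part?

At z = 24.92 mm: the cube does not reach this height (z outside [0, 15.5]); the cylinder at (1.5, -1) does not reach this height (z outside [4, 15.5]); the r=7.5 cylinder at (10.5, 0.5) gives a regular 32-gon of circumradius 7.5 (constant along its height); Merging all regions: only the r=7.5 cylinder at (10.5, 0.5) is present, so the union is just that shape — 1 connected region; (rotated 70° about Z; rotation is an isometry so areas/perimeters/island counts are preserved). Overall, the cross-section is a single solid region. Undo the 70° rotation: the query point maps to (5.599, -11.583) in the un-rotated model frame. The nearest boundary edge runs (6.33, -5.74)→(7.63, -6.43); distance from the point to it = 5.54 mm. The point is not inside any of the regions above, so it lies outside the cross-section (5.54 mm from the nearest boundary).

outside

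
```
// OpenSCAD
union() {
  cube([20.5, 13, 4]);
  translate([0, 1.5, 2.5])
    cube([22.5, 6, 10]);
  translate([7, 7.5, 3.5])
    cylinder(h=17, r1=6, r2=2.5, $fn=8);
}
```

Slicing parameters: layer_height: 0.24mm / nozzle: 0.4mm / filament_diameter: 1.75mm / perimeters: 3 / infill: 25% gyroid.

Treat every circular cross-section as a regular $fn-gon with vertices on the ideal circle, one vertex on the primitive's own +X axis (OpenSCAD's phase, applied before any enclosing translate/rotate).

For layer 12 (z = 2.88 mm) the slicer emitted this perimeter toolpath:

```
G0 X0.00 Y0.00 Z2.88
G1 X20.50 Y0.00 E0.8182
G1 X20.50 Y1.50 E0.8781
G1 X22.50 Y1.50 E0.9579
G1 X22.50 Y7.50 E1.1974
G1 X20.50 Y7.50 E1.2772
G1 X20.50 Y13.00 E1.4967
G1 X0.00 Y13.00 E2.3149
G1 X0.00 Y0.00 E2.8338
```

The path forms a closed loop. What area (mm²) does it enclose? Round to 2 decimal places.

278.50 mm²

Apply the shoelace formula to the sequence of (X, Y) vertices; enclosed area = 278.50 mm².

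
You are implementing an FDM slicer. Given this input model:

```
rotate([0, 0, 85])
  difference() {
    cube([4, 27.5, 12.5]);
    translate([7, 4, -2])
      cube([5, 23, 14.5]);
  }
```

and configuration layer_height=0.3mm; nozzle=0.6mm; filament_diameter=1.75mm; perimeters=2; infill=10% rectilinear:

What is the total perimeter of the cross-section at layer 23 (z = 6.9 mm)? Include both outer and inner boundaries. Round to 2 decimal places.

63.00 mm

At z = 6.9 mm: the cube (footprint 4×27.5) is included at this height (perimeter 63.00 mm); the 5×23 cube at (7, 4) contributes its full rectangle (perimeter 56.00 mm); After the difference (first − rest): starting from the 4×27.5 cube, the 5×23 cube at (7, 4) misses the remaining region (no effect) — boundary = 63.00 mm; (whole slice rotated 85° about Z — lengths, areas and connectivity unchanged). Overall, the cross-section is a single solid region. Total boundary length (outer) = 63.00 mm.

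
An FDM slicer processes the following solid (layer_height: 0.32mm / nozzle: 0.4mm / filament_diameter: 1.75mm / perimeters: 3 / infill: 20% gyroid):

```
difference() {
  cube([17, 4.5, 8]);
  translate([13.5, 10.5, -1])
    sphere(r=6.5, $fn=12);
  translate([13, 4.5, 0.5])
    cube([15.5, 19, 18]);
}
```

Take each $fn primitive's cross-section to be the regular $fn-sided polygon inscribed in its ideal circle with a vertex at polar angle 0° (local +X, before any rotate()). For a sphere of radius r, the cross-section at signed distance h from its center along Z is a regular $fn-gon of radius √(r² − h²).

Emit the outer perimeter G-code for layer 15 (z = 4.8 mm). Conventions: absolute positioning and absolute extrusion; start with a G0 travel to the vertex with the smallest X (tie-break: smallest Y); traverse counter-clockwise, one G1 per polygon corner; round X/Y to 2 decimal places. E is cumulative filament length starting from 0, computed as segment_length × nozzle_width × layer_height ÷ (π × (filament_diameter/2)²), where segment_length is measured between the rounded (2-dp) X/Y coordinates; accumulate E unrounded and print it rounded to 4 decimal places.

At z = 4.8 mm: the cube is present — its section is the full 17×4.5 rectangle; the r=6.5 sphere at (13.5, 10.5) slices to a regular 12-gon of circumradius 2.934 (√(r²−h²) with h=5.8 from center); the 15.5×19 cube at (13, 4.5) contributes its full rectangle; Subtracting the remaining from the first: starting from the 17×4.5 cube, the r=6.5 sphere at (13.5, 10.5) misses the remaining region (no effect); the 15.5×19 cube at (13, 4.5) misses the remaining region (no effect) — 1 connected region. The outline is a single polygon with 4 vertices. Extrusion per mm of travel: 0.4 × 0.32 / (π × 0.875²) = 0.053216. Accumulating E over each segment gives final E = 2.2883.

G0 X0.00 Y0.00 Z4.80
G1 X17.00 Y0.00 E0.9047
G1 X17.00 Y4.50 E1.1441
G1 X0.00 Y4.50 E2.0488
G1 X0.00 Y0.00 E2.2883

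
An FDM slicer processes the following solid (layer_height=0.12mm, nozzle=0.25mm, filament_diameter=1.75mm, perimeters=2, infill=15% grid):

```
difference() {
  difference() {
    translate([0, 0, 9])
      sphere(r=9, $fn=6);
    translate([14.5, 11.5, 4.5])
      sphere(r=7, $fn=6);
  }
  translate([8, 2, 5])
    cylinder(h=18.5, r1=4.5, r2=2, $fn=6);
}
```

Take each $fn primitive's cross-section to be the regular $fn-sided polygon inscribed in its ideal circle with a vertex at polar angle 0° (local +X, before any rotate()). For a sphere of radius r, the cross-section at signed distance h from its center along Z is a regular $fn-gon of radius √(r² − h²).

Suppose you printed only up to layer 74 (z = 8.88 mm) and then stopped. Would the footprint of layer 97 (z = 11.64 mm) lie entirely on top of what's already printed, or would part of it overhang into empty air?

Compare the two slices. At z = 8.88: the r=9 sphere slices to a regular 6-gon of circumradius 8.999 (√(r²−h²) with h=0.12 from center) (area = (6/2)·8.999²·sin(360°/6) = 210.41 mm²); the sphere at (14.5, 11.5): section is a regular 6-gon, circumradius = √(r²−h²) = √(7²−4.38²) = 5.460 (area = (6/2)·5.460²·sin(360°/6) = 77.46 mm²); Subtracting the remaining from the first: starting from the r=9 sphere (210.41 mm²), the r=7 sphere at (14.5, 11.5) misses the remaining region (no effect) — area = 210.41 mm²; the cone at (8, 2): at t=0.210 of its height the radius interpolates to r₁+(r₂−r₁)t = 3.976, giving a regular 6-gon of that circumradius (area = (6/2)·3.976²·sin(360°/6) = 41.07 mm²); Taking the first minus the rest: starting from that combined region (210.41 mm²), the cone at (8, 2) partially overlaps it — only the 18.27 mm² overlap (of its 41.07 mm²) is removed, clipping the outline — area = 192.14 mm². At z = 11.64: the sphere: section is a regular 6-gon, circumradius = √(r²−h²) = √(9²−2.64²) = 8.604 (area = (6/2)·8.604²·sin(360°/6) = 192.34 mm²); the sphere at (14.5, 11.5) does not reach this height (|z−center|=7.140 > r=7); After the difference (first − rest): none of the subtracted shapes is present at this height, so the r=9 sphere is unchanged — area = 192.34 mm²; the cone at (8, 2) contributes a regular 6-gon of circumradius 3.603 (interpolated between r1=4.5 and r2=2 at t=0.359) (area = (6/2)·3.603²·sin(360°/6) = 33.72 mm²); After the difference (first − rest): starting from the result so far (192.34 mm²), the cone at (8, 2) partially overlaps it — only the 12.83 mm² overlap (of its 33.72 mm²) is removed, clipping the outline — area = 179.50 mm². Checking containment: at z = 11.64 the cross-section extends beyond the z = 8.88 cross-section by about 2.84 mm².

part overhangs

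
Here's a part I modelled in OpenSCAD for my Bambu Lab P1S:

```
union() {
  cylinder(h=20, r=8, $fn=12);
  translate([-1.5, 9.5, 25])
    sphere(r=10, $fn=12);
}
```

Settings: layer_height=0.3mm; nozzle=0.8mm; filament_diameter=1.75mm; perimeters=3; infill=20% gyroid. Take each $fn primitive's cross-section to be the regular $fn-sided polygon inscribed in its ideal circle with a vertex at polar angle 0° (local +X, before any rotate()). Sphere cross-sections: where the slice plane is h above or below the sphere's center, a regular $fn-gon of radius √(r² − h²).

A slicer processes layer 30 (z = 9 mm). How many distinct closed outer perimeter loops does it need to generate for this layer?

At z = 9 mm: the r=8 cylinder contributes a regular 12-gon of circumradius 8; the sphere at (-1.5, 9.5) is not intersected at this z (|z−center|=16.000 > r=10); Combining (union): only the r=8 cylinder is present, so the union is just that shape — 1 connected region. The result has 1 disconnected region.

1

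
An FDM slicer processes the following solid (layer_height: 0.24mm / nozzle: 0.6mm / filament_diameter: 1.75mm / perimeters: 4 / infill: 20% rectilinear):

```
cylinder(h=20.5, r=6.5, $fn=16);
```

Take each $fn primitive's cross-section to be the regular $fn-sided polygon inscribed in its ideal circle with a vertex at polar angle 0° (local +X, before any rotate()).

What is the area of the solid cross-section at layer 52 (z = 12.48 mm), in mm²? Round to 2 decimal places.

129.35 mm²

At z = 12.48 mm: the r=6.5 cylinder contributes a regular 16-gon of circumradius 6.5 (area = (16/2)·6.500²·sin(360°/16) = 129.35 mm²). Overall, the cross-section is a single solid region. Net area = 129.35 mm².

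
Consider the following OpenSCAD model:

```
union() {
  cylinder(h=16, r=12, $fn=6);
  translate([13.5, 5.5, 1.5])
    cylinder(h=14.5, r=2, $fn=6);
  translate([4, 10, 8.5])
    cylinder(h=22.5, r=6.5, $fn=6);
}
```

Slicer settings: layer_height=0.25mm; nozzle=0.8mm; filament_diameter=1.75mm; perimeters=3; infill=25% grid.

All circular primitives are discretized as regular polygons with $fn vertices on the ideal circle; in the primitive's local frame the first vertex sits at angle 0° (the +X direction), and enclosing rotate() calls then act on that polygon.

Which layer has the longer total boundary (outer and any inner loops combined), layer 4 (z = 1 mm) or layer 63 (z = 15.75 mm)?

Layer 4 (z = 1): the r=12 cylinder gives a regular 6-gon of circumradius 12 (constant along its height) (perimeter = 2·6·12.000·sin(180°/6) = 72.00 mm); the cylinder at (13.5, 5.5) does not reach this height (z outside [1.5, 16]); the cylinder at (4, 10) is absent (z outside [8.5, 31]); Combining (union): only the r=12 cylinder is present, so the union is just that shape — boundary = 72.00 mm. So its perimeter = 72.00 mm. Layer 63 (z = 15.75): the r=12 cylinder contributes a regular 6-gon of circumradius 12 (perimeter = 2·6·12.000·sin(180°/6) = 72.00 mm); the cylinder at (13.5, 5.5): section is a regular 6-gon, circumradius r=2 (perimeter = 2·6·2.000·sin(180°/6) = 12.00 mm); the cylinder at (4, 10): section is a regular 6-gon, circumradius r=6.5 (perimeter = 2·6·6.500·sin(180°/6) = 39.00 mm); Taking the union: the regions partially overlap (shared area 50.31 mm²), so the edge portions inside another operand are dropped and the merged outline is re-measured after clipping — boundary = 94.32 mm. So its perimeter = 94.32 mm. Layer 63 is larger (94.32 vs 72.00 mm).

layer 63 (z = 15.75 mm)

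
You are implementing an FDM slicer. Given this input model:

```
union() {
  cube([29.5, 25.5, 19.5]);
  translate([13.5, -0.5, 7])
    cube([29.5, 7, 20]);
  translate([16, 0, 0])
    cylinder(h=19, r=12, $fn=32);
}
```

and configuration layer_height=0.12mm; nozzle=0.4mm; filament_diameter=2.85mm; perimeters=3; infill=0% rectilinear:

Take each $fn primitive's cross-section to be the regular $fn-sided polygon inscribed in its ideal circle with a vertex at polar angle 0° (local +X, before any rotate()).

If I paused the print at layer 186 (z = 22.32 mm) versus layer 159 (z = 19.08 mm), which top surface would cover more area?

Layer 186 (z = 22.32): the cube is absent (z outside [0, 19.5]); the 29.5×7 cube at (13.5, -0.5) contributes its full rectangle (area 206.50 mm²); the cylinder at (16, 0) is absent (z outside [0, 19]); Taking the union: only the 29.5×7 cube at (13.5, -0.5) is present, so the union is just that shape — area = 206.50 mm². So its area = 206.50 mm². Layer 159 (z = 19.08): the 29.5×25.5 cube contributes its full rectangle (area 752.25 mm²); the cube at (13.5, -0.5) (footprint 29.5×7) is included at this height (area 206.50 mm²); the cylinder at (16, 0) is not intersected at this z (z outside [0, 19]); Merging all regions: the regions partially overlap — summed areas 958.75 mm² minus the doubly-counted overlap 104.00 mm² gives 854.75 mm² — area = 854.75 mm². So its area = 854.75 mm². Layer 159 is larger (854.75 vs 206.50 mm²).

layer 159 (z = 19.08 mm)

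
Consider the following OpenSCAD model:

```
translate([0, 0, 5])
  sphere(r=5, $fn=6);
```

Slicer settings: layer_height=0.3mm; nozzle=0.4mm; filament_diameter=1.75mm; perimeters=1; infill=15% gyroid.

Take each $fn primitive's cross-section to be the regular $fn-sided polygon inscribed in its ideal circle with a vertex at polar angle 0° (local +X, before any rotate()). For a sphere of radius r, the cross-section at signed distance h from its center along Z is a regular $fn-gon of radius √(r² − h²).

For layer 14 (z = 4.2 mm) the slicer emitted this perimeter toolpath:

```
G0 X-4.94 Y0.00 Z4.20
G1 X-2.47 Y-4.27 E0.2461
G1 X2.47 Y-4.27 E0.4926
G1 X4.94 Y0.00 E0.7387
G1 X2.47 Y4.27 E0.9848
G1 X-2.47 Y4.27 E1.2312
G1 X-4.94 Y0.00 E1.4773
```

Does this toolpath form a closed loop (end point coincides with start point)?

yes

Start point (G0): (-4.94, 0.00). End point (last G1): the path returns to the start — closed.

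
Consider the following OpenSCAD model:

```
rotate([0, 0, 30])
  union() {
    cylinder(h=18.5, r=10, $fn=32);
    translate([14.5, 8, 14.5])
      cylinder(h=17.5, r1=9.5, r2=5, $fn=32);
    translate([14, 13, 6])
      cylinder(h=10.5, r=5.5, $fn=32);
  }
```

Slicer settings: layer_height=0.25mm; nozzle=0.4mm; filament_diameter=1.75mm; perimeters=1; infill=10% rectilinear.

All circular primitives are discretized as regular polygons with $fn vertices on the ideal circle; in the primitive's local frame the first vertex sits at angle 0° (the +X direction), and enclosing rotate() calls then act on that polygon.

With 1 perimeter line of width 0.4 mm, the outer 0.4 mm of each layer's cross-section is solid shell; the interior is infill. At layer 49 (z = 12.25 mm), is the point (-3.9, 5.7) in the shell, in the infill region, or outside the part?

At z = 12.25 mm: the r=10 cylinder gives a regular 32-gon of circumradius 10 (constant along its height); the cone at (14.5, 8) is not intersected at this z (z outside [14.5, 32]); the cylinder at (14, 13): section is a regular 32-gon, circumradius r=5.5; Taking the union: the 2 present regions are separate (no shared area or edge), so areas and boundary lengths simply add and each stays a separate island — 2 connected regions; (whole slice rotated 30° about Z — lengths, areas and connectivity unchanged). Overall, the cross-section has 2 separate islands. Undo the 30° rotation: the query point maps to (-0.527, 6.886) in the un-rotated model frame. The nearest boundary edge runs (-1.95, 9.81)→(0.00, 10.00); distance from the point to it = 3.05 mm. (Shell/infill is judged within the island containing the point — the largest one.) The point is inside the cross-section and 3.05 mm from the nearest boundary — more than the 0.4 mm shell width (1 × 0.4), so it's in the infill interior.

infill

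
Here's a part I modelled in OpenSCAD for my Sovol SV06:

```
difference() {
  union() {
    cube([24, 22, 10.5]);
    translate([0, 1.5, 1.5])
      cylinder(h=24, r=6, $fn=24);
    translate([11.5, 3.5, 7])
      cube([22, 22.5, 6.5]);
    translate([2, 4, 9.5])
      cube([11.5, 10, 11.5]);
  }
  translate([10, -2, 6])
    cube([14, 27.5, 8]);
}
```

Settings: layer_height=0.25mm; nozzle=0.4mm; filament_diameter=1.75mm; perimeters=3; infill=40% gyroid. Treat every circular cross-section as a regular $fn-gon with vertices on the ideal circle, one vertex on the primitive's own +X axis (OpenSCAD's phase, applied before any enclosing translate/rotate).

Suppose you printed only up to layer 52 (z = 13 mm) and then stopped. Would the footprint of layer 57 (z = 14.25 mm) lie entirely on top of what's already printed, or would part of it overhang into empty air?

Compare the two slices. At z = 13: the cube does not reach this height (z outside [0, 10.5]); the r=6 cylinder at (0, 1.5) contributes a regular 24-gon of circumradius 6 (area = (24/2)·6.000²·sin(360°/24) = 111.81 mm²); the 22×22.5 cube at (11.5, 3.5) contributes its full rectangle (area 495.00 mm²); the cube at (2, 4) is present — its section is the full 11.5×10 rectangle (area 115.00 mm²); Combining (union): the regions partially overlap — summed areas 721.81 mm² minus the doubly-counted overlap 26.78 mm² gives 695.03 mm² — area = 695.03 mm²; the 14×27.5 cube at (10, -2) contributes its full rectangle (area 385.00 mm²); Taking the first minus the rest: starting from the result so far (695.03 mm²), the 14×27.5 cube at (10, -2) partially overlaps it — only the 290.00 mm² overlap (of its 385.00 mm²) is removed, clipping the outline — area = 405.03 mm². At z = 14.25: the cube is not intersected at this z (z outside [0, 10.5]); the r=6 cylinder at (0, 1.5) gives a regular 24-gon of circumradius 6 (constant along its height) (area = (24/2)·6.000²·sin(360°/24) = 111.81 mm²); the cube at (11.5, 3.5) does not reach this height (z outside [7, 13.5]); the cube at (2, 4) is present — its section is the full 11.5×10 rectangle (area 115.00 mm²); Combining (union): the regions partially overlap — summed areas 226.81 mm² minus the doubly-counted overlap 6.78 mm² gives 220.03 mm² — area = 220.03 mm²; the cube at (10, -2) is not intersected at this z (z outside [6, 14]); After the difference (first − rest): none of the subtracted shapes is present at this height, so the result so far is unchanged — area = 220.03 mm². Checking containment: at z = 14.25 the cross-section extends beyond the z = 13 cross-section by about 35.00 mm².

part overhangs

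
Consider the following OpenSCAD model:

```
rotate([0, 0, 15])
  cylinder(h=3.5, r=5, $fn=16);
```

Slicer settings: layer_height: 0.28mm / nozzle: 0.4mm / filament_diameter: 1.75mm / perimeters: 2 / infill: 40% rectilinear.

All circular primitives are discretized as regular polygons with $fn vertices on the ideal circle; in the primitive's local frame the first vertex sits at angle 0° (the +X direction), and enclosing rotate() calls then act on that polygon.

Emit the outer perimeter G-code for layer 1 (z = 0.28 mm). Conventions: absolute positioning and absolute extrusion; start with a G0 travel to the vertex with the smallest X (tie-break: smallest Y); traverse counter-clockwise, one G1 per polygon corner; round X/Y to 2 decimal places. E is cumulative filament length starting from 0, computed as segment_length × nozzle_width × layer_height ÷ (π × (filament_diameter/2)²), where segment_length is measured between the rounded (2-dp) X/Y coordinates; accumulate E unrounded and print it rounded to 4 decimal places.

At z = 0.28 mm: the r=5 cylinder gives a regular 16-gon of circumradius 5 (constant along its height); (whole slice rotated 15° about Z — lengths, areas and connectivity unchanged). The outline is a single polygon with 16 vertices. Extrusion per mm of travel: 0.4 × 0.28 / (π × 0.875²) = 0.046564. Accumulating E over each segment gives final E = 1.4536.

G0 X-4.96 Y0.65 Z0.28
G1 X-4.83 Y-1.29 E0.0905
G1 X-3.97 Y-3.04 E0.1813
G1 X-2.50 Y-4.33 E0.2724
G1 X-0.65 Y-4.96 E0.3634
G1 X1.29 Y-4.83 E0.4539
G1 X3.04 Y-3.97 E0.5447
G1 X4.33 Y-2.50 E0.6358
G1 X4.96 Y-0.65 E0.7268
G1 X4.83 Y1.29 E0.8173
G1 X3.97 Y3.04 E0.9081
G1 X2.50 Y4.33 E0.9992
G1 X0.65 Y4.96 E1.0902
G1 X-1.29 Y4.83 E1.1807
G1 X-3.04 Y3.97 E1.2715
G1 X-4.33 Y2.50 E1.3626
G1 X-4.96 Y0.65 E1.4536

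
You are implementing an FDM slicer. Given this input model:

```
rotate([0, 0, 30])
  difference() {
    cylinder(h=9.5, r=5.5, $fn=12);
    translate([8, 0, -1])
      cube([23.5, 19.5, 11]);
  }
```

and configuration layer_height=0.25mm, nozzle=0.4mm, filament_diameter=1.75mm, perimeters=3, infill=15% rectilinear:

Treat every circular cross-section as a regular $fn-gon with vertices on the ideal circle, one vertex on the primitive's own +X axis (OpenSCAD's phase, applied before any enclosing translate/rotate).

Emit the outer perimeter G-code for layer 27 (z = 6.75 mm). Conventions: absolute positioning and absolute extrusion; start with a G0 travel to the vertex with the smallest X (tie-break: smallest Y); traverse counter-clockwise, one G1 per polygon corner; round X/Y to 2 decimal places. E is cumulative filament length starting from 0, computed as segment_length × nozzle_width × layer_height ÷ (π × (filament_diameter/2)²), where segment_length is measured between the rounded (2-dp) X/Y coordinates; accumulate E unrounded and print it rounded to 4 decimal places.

G0 X-5.50 Y0.00 Z6.75
G1 X-4.76 Y-2.75 E0.1184
G1 X-2.75 Y-4.76 E0.2366
G1 X0.00 Y-5.50 E0.3550
G1 X2.75 Y-4.76 E0.4734
G1 X4.76 Y-2.75 E0.5916
G1 X5.50 Y0.00 E0.7100
G1 X4.76 Y2.75 E0.8284
G1 X2.75 Y4.76 E0.9465
G1 X0.00 Y5.50 E1.0649
G1 X-2.75 Y4.76 E1.1833
G1 X-4.76 Y2.75 E1.3015
G1 X-5.50 Y0.00 E1.4199

At z = 6.75 mm: the cylinder: section is a regular 12-gon, circumradius r=5.5; the 23.5×19.5 cube at (8, 0) contributes its full rectangle; After the difference (first − rest): starting from the r=5.5 cylinder, the 23.5×19.5 cube at (8, 0) misses the remaining region (no effect) — 1 connected region; (rotated 30° about Z; rotation is an isometry so areas/perimeters/island counts are preserved). The outline is a single polygon with 12 vertices. Extrusion per mm of travel: 0.4 × 0.25 / (π × 0.875²) = 0.041575. Accumulating E over each segment gives final E = 1.4199.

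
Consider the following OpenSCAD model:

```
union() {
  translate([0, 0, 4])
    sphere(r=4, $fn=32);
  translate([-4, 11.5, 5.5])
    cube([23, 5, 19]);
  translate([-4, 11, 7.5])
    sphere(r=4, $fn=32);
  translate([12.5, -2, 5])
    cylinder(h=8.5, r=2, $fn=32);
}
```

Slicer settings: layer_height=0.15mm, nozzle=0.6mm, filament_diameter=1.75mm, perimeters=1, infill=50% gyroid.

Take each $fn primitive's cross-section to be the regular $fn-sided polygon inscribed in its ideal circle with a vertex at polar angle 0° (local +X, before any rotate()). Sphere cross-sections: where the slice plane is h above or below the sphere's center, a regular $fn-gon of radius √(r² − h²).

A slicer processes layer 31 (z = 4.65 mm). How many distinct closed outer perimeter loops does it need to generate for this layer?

2

At z = 4.65 mm: the sphere: section is a regular 32-gon, circumradius = √(r²−h²) = √(4²−0.65²) = 3.947; the cube at (-4, 11.5) does not reach this height (z outside [5.5, 24.5]); the sphere at (-4, 11): section is a regular 32-gon, circumradius = √(r²−h²) = √(4²−2.85²) = 2.807; the cylinder at (12.5, -2) is absent (z outside [5, 13.5]); Merging all regions: the 2 present regions are separate (no shared area or edge), so areas and boundary lengths simply add and each stays a separate island — 2 connected regions. The result has 2 disconnected regions.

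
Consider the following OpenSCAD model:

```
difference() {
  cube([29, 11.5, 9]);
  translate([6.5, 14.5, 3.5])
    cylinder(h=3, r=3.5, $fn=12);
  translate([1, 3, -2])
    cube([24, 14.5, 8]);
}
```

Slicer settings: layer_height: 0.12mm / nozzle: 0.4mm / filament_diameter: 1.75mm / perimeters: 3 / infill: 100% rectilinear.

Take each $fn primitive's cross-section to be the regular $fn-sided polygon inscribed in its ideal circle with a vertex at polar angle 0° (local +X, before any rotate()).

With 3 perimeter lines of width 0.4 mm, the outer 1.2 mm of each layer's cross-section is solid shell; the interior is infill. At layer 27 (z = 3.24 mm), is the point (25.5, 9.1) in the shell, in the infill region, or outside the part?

shell

At z = 3.24 mm: the cube is present — its section is the full 29×11.5 rectangle; the cylinder at (6.5, 14.5) is absent (z outside [3.5, 6.5]); the cube at (1, 3) (footprint 24×14.5) is included at this height; Subtracting the remaining from the first: starting from the 29×11.5 cube, the 24×14.5 cube at (1, 3) partially overlaps it — only the 204.00 mm² overlap (of its 348.00 mm²) is removed, clipping the outline — 1 connected region. Overall, the cross-section is a single solid region. The nearest boundary edge runs (25.00, 3.00)→(25.00, 11.50); distance from the point to it = 0.50 mm. The point is inside the cross-section, 0.50 mm from the nearest boundary — within the 1.2 mm shell band (3 × 0.4).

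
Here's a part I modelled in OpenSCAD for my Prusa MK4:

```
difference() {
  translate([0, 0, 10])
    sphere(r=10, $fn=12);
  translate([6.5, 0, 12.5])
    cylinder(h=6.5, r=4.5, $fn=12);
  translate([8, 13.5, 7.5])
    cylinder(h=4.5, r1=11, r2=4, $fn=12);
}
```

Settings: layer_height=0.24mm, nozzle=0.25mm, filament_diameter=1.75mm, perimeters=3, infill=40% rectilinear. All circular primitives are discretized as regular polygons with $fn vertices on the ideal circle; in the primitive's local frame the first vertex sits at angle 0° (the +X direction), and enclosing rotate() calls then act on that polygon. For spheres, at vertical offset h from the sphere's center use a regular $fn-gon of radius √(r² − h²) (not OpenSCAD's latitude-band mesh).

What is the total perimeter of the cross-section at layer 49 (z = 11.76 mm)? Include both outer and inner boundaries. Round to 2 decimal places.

61.15 mm

At z = 11.76 mm: the r=10 sphere slices to a regular 12-gon of circumradius 9.844 (√(r²−h²) with h=1.76 from center) (perimeter = 2·12·9.844·sin(180°/12) = 61.15 mm); the cylinder at (6.5, 0) is not intersected at this z (z outside [12.5, 19]); the cone at (8, 13.5) (r1=11→r2=4) has section circumradius 4.373 here — a regular 12-gon (perimeter = 2·12·4.373·sin(180°/12) = 27.17 mm); Subtracting the remaining from the first: starting from the r=10 sphere, the cone at (8, 13.5) misses the remaining region (no effect) — boundary = 61.15 mm. Overall, the cross-section is a single solid region. Total boundary length (outer) = 61.15 mm.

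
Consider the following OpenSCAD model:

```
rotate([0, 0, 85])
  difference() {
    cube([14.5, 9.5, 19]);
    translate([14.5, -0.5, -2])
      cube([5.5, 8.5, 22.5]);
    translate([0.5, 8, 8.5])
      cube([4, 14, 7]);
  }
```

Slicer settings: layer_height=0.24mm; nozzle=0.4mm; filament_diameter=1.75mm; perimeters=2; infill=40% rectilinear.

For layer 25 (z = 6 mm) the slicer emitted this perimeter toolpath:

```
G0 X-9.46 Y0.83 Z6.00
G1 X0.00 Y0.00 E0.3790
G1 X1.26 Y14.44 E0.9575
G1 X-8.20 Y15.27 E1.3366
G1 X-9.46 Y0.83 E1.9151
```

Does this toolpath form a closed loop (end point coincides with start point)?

yes

Start point (G0): (-9.46, 0.83). End point (last G1): the path returns to the start — closed.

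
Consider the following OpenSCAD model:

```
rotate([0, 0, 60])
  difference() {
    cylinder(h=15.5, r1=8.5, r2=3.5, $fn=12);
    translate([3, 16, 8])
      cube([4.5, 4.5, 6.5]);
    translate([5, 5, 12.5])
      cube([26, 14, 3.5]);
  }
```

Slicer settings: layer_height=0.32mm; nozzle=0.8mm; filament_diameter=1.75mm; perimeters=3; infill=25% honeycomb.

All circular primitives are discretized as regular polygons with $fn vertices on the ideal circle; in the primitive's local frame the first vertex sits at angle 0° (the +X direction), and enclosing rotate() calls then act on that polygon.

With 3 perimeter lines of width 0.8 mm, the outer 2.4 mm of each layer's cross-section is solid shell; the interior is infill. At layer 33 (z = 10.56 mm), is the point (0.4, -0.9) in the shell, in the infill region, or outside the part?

infill

At z = 10.56 mm: the cone: at t=0.681 of its height the radius interpolates to r₁+(r₂−r₁)t = 5.094, giving a regular 12-gon of that circumradius; the 4.5×4.5 cube at (3, 16) contributes its full rectangle; the cube at (5, 5) is absent (z outside [12.5, 16]); Taking the first minus the rest: starting from the cone, the 4.5×4.5 cube at (3, 16) misses the remaining region (no effect) — 1 connected region; (rotated 60° about Z; rotation is an isometry so areas/perimeters/island counts are preserved). Overall, the cross-section is a single solid region. Undo the 60° rotation: the query point maps to (-0.579, -0.796) in the un-rotated model frame. The nearest boundary edge runs (-2.55, -4.41)→(-4.41, -2.55); distance from the point to it = 3.95 mm. The point is inside the cross-section and 3.95 mm from the nearest boundary — more than the 2.4 mm shell width (3 × 0.8), so it's in the infill interior.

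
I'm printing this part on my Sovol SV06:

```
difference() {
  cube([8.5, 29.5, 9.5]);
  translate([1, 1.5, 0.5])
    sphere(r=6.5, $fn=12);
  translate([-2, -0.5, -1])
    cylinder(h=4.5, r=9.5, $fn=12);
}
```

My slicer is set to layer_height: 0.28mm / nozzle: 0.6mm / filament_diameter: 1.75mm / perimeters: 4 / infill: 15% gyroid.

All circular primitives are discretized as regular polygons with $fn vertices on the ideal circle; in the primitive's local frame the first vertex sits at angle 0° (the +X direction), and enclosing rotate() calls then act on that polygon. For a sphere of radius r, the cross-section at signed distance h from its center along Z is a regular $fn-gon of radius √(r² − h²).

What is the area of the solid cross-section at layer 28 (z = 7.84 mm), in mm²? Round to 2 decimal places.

250.75 mm²

At z = 7.84 mm: the cube (footprint 8.5×29.5) is included at this height (area 250.75 mm²); the sphere at (1, 1.5) does not reach this height (|z−center|=7.340 > r=6.5); the cylinder at (-2, -0.5) is absent (z outside [-1, 3.5]); Taking the first minus the rest: none of the subtracted shapes is present at this height, so the 8.5×29.5 cube is unchanged — area = 250.75 mm². Overall, the cross-section is a single solid region. Net area = 250.75 mm².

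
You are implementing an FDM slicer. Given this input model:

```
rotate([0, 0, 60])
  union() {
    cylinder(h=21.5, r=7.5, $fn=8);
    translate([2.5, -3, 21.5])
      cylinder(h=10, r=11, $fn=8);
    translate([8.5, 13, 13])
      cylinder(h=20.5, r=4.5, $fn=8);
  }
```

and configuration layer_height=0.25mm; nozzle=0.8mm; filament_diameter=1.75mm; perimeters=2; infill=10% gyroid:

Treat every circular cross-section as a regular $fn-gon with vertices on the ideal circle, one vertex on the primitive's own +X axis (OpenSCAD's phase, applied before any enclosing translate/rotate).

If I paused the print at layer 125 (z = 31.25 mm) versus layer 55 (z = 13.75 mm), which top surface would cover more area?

layer 125 (z = 31.25 mm)

Layer 125 (z = 31.25): the cylinder does not reach this height (z outside [0, 21.5]); the cylinder at (2.5, -3): section is a regular 8-gon, circumradius r=11 (area = (8/2)·11.000²·sin(360°/8) = 342.24 mm²); the r=4.5 cylinder at (8.5, 13) gives a regular 8-gon of circumradius 4.5 (constant along its height) (area = (8/2)·4.500²·sin(360°/8) = 57.28 mm²); Combining (union): the 2 present regions are separate (no shared area or edge), so areas and boundary lengths simply add and each stays a separate island — area = 399.52 mm²; (whole slice rotated 60° about Z — lengths, areas and connectivity unchanged). So its area = 399.52 mm². Layer 55 (z = 13.75): the r=7.5 cylinder contributes a regular 8-gon of circumradius 7.5 (area = (8/2)·7.500²·sin(360°/8) = 159.10 mm²); the cylinder at (2.5, -3) does not reach this height (z outside [21.5, 31.5]); the r=4.5 cylinder at (8.5, 13) contributes a regular 8-gon of circumradius 4.5 (area = (8/2)·4.500²·sin(360°/8) = 57.28 mm²); Taking the union: the 2 present regions are separate (no shared area or edge), so areas and boundary lengths simply add and each stays a separate island — area = 216.37 mm²; (rotated 60° about Z; rotation is an isometry so areas/perimeters/island counts are preserved). So its area = 216.37 mm². Layer 125 is larger (399.52 vs 216.37 mm²).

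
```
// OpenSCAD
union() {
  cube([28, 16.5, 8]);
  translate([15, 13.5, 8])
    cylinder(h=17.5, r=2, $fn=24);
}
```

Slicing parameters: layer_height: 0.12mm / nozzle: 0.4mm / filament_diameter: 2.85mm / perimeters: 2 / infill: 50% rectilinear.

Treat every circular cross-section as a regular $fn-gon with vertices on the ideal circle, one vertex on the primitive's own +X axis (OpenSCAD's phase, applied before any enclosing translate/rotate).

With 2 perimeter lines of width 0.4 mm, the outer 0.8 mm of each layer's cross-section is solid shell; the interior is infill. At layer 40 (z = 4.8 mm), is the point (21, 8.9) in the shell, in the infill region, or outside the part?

infill

At z = 4.8 mm: the cube (footprint 28×16.5) is included at this height; the cylinder at (15, 13.5) does not reach this height (z outside [8, 25.5]); Merging all regions: only the 28×16.5 cube is present, so the union is just that shape — 1 connected region. Overall, the cross-section is a single solid region. The nearest boundary edge runs (28.00, 0.00)→(28.00, 16.50); distance from the point to it = 7.00 mm. The point is inside the cross-section and 7.00 mm from the nearest boundary — more than the 0.8 mm shell width (2 × 0.4), so it's in the infill interior.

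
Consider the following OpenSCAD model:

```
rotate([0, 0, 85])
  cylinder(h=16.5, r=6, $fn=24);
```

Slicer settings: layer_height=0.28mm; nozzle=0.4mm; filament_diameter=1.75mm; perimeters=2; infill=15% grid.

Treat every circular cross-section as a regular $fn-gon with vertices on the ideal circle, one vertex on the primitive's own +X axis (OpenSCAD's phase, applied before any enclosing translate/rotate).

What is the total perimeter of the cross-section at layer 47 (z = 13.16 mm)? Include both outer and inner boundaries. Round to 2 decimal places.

37.59 mm

At z = 13.16 mm: the r=6 cylinder gives a regular 24-gon of circumradius 6 (constant along its height) (perimeter = 2·24·6.000·sin(180°/24) = 37.59 mm); (rotated 85° about Z; rotation is an isometry so areas/perimeters/island counts are preserved). Overall, the cross-section is a single solid region. Total boundary length (outer) = 37.59 mm.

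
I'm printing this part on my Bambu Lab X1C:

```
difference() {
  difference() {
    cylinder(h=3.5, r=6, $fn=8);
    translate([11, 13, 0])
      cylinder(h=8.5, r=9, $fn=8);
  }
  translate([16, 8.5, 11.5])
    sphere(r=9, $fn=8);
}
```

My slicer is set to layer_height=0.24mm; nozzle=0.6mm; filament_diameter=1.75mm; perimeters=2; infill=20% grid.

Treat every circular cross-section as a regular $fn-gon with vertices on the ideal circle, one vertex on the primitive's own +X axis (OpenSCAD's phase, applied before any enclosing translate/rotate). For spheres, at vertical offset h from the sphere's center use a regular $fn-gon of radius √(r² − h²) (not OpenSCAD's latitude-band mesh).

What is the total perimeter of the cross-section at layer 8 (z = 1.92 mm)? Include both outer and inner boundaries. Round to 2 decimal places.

36.74 mm

At z = 1.92 mm: the cylinder: section is a regular 8-gon, circumradius r=6 (perimeter = 2·8·6.000·sin(180°/8) = 36.74 mm); the r=9 cylinder at (11, 13) gives a regular 8-gon of circumradius 9 (constant along its height) (perimeter = 2·8·9.000·sin(180°/8) = 55.11 mm); After the difference (first − rest): starting from the r=6 cylinder, the r=9 cylinder at (11, 13) misses the remaining region (no effect) — boundary = 36.74 mm; the sphere at (16, 8.5) does not reach this height (|z−center|=9.580 > r=9); Taking the first minus the rest: none of the subtracted shapes is present at this height, so the result so far is unchanged — boundary = 36.74 mm. Overall, the cross-section is a single solid region. Total boundary length (outer) = 36.74 mm.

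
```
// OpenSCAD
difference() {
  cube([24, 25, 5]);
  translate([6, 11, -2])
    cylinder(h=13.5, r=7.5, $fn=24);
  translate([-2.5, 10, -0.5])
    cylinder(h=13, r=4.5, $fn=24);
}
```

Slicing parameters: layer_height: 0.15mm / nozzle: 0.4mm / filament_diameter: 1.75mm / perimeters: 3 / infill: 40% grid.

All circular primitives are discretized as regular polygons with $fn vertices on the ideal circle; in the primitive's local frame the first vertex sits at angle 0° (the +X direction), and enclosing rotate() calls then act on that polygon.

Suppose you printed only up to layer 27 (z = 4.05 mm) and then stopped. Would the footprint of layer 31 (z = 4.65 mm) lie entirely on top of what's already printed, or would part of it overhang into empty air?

Compare the two slices. At z = 4.05: the cube is present — its section is the full 24×25 rectangle (area 600.00 mm²); the cylinder at (6, 11): section is a regular 24-gon, circumradius r=7.5 (area = (24/2)·7.500²·sin(360°/24) = 174.70 mm²); the cylinder at (-2.5, 10): section is a regular 24-gon, circumradius r=4.5 (area = (24/2)·4.500²·sin(360°/24) = 62.89 mm²); Taking the first minus the rest: starting from the 24×25 cube (600.00 mm²), the r=7.5 cylinder at (6, 11) partially overlaps it — only the 165.91 mm² overlap (of its 174.70 mm²) is removed, clipping the outline; the r=4.5 cylinder at (-2.5, 10) partially overlaps it — only the 0.02 mm² overlap (of its 62.89 mm²) is removed, clipping the outline — area = 434.07 mm². At z = 4.65: the cube (footprint 24×25) is included at this height (area 600.00 mm²); the cylinder at (6, 11): section is a regular 24-gon, circumradius r=7.5 (area = (24/2)·7.500²·sin(360°/24) = 174.70 mm²); the r=4.5 cylinder at (-2.5, 10) gives a regular 24-gon of circumradius 4.5 (constant along its height) (area = (24/2)·4.500²·sin(360°/24) = 62.89 mm²); Taking the first minus the rest: starting from the 24×25 cube (600.00 mm²), the r=7.5 cylinder at (6, 11) partially overlaps it — only the 165.91 mm² overlap (of its 174.70 mm²) is removed, clipping the outline; the r=4.5 cylinder at (-2.5, 10) partially overlaps it — only the 0.02 mm² overlap (of its 62.89 mm²) is removed, clipping the outline — area = 434.07 mm². Checking containment: the cross-section at z = 4.65 is a subset of the cross-section at z = 4.05.

entirely on top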